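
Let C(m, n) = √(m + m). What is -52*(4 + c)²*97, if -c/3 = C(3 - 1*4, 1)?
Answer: 10088 + 121056*I*√2 ≈ 10088.0 + 1.712e+5*I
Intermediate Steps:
C(m, n) = √2*√m (C(m, n) = √(2*m) = √2*√m)
c = -3*I*√2 (c = -3*√2*√(3 - 1*4) = -3*√2*√(3 - 4) = -3*√2*√(-1) = -3*√2*I = -3*I*√2 ≈ -4.2426*I)
-52*(4 + c)²*97 = -52*(4 - 3*I*√2)²*97 = -5044*(4 - 3*I*√2)²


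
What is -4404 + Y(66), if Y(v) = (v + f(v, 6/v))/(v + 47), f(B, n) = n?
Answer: -5473445/1243 ≈ -4403.4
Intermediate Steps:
Y(v) = (v + 6/v)/(47 + v) (Y(v) = (v + 6/v)/(v + 47) = (v + 6/v)/(47 + v))
-4404 + Y(66) = -4404 + (6 + 66²)/(66*(47 + 66)) = -4404 + (1/66)*(6 + 4356)/113 = -4404 + (1/66)*(1/113)*4362 = -4404 + 727/1243 = -5473445/1243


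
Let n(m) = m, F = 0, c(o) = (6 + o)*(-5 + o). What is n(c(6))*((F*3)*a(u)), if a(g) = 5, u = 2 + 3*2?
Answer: 0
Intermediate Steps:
u = 8 (u = 2 + 6 = 8)
c(o) = (-5 + o)*(6 + o)
n(c(6))*((F*3)*a(u)) = (-30 + 6 + 6²)*((0*3)*5) = (-30 + 6 + 36)*(0*5) = 12*0 = 0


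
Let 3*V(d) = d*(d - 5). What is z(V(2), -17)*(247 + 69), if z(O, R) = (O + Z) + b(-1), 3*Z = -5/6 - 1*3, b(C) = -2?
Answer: -15010/9 ≈ -1667.8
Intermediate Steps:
Z = -23/18 (Z = (-5/6 - 1*3)/3 = (-5*⅙ - 3)/3 = (-⅚ - 3)/3 = (⅓)*(-23/6) = -23/18 ≈ -1.2778)
V(d) = d*(-5 + d)/3 (V(d) = (d*(d - 5))/3 = (d*(-5 + d))/3 = d*(-5 + d)/3)
z(O, R) = -59/18 + O (z(O, R) = (O - 23/18) - 2 = (-23/18 + O) - 2 = -59/18 + O)
z(V(2), -17)*(247 + 69) = (-59/18 + (⅓)*2*(-5 + 2))*(247 + 69) = (-59/18 + (⅓)*2*(-3))*316 = (-59/18 - 2)*316 = -95/18*316 = -15010/9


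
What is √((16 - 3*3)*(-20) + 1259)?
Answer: √1119 ≈ 33.451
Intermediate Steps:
√((16 - 3*3)*(-20) + 1259) = √((16 - 9)*(-20) + 1259) = √(7*(-20) + 1259) = √(-140 + 1259) = √1119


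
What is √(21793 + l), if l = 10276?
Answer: √32069 ≈ 179.08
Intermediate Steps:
√(21793 + l) = √(21793 + 10276) = √32069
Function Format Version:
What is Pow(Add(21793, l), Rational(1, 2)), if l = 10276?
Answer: Pow(32069, Rational(1, 2)) ≈ 179.08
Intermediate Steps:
Pow(Add(21793, l), Rational(1, 2)) = Pow(Add(21793, 10276), Rational(1, 2)) = Pow(32069, Rational(1, 2))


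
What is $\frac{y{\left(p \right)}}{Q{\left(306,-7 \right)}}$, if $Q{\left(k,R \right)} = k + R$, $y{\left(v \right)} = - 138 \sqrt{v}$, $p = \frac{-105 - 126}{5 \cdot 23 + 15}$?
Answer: $- \frac{3 i \sqrt{30030}}{845} \approx - 0.61524 i$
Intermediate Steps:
$p = - \frac{231}{130}$ ($p = - \frac{231}{115 + 15} = - \frac{231}{130} \approx -1.7769$)
$Q{\left(k,R \right)} = R + k$
$\frac{y{\left(p \right)}}{Q{\left(306,-7 \right)}} = \frac{\left(-138\right) \sqrt{- \frac{231}{130}}}{-7 + 306} = \frac{\left(-138\right) \frac{i \sqrt{30030}}{130}}{299} = - \frac{69 i \sqrt{30030}}{65} \cdot \frac{1}{299} = - \frac{3 i \sqrt{30030}}{845}$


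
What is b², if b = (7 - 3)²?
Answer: 256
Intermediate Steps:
b = 16 (b = 4² = 16)
b² = 16² = 256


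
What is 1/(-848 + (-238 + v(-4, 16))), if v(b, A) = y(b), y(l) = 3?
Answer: -1/1083 ≈ -0.00092336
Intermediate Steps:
v(b, A) = 3
1/(-848 + (-238 + v(-4, 16))) = 1/(-848 + (-238 + 3)) = 1/(-848 - 235) = 1/(-1083) = -1/1083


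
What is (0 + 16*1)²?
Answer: 256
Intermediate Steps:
(0 + 16*1)² = (0 + 16)² = 16² = 256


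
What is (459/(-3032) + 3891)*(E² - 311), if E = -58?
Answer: 36016402809/3032 ≈ 1.1879e+7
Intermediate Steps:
(459/(-3032) + 3891)*(E² - 311) = (459/(-3032) + 3891)*((-58)² - 311) = (459*(-1/3032) + 3891)*(3364 - 311) = (-459/3032 + 3891)*3053 = (11797053/3032)*3053 = 36016402809/3032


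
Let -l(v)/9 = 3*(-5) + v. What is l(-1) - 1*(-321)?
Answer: 465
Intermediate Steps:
l(v) = 135 - 9*v (l(v) = -9*(3*(-5) + v) = -9*(-15 + v) = 135 - 9*v)
l(-1) - 1*(-321) = (135 - 9*(-1)) - 1*(-321) = (135 + 9) + 321 = 144 + 321 = 465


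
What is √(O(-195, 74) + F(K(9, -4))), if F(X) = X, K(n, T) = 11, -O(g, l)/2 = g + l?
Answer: √253 ≈ 15.906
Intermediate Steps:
O(g, l) = -2*g - 2*l (O(g, l) = -2*(g + l) = -2*g - 2*l)
√(O(-195, 74) + F(K(9, -4))) = √((-2*(-195) - 2*74) + 11) = √((390 - 148) + 11) = √(242 + 11) = √253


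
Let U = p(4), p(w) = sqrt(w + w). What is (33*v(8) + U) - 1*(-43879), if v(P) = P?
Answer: 44143 + 2*sqrt(2) ≈ 44146.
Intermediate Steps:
p(w) = sqrt(2)*sqrt(w) (p(w) = sqrt(2*w) = sqrt(2)*sqrt(w))
U = 2*sqrt(2) (U = sqrt(2)*sqrt(4) = sqrt(2)*2 = 2*sqrt(2) ≈ 2.8284)
(33*v(8) + U) - 1*(-43879) = (33*8 + 2*sqrt(2)) - 1*(-43879) = (264 + 2*sqrt(2)) + 43879 = 44143 + 2*sqrt(2)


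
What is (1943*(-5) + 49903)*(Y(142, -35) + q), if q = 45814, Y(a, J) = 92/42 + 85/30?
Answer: 12889624502/7 ≈ 1.8414e+9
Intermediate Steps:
Y(a, J) = 211/42 (Y(a, J) = 92*(1/42) + 85*(1/30) = 46/21 + 17/6 = 211/42)
(1943*(-5) + 49903)*(Y(142, -35) + q) = (1943*(-5) + 49903)*(211/42 + 45814) = (-9715 + 49903)*(1924399/42) = 40188*(1924399/42) = 12889624502/7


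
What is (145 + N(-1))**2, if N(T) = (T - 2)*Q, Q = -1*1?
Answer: 21904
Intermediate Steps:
Q = -1
N(T) = 2 - T (N(T) = (T - 2)*(-1) = (-2 + T)*(-1) = 2 - T)
(145 + N(-1))**2 = (145 + (2 - 1*(-1)))**2 = (145 + (2 + 1))**2 = (145 + 3)**2 = 148**2 = 21904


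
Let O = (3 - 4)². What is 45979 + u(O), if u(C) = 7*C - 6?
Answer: 45980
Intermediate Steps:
O = 1 (O = (-1)² = 1)
u(C) = -6 + 7*C
45979 + u(O) = 45979 + (-6 + 7*1) = 45979 + (-6 + 7) = 45979 + 1 = 45980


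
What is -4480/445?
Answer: -896/89 ≈ -10.067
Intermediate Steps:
-4480/445 = -7*128/89 = -896/89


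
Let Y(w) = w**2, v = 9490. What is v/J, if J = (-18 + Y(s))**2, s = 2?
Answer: 4745/98 ≈ 48.418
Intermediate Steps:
J = 196 (J = (-18 + 2**2)**2 = (-18 + 4)**2 = (-14)**2 = 196)
v/J = 9490/196 = 9490*(1/196) = 4745/98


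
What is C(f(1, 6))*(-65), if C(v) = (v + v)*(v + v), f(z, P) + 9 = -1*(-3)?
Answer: -9360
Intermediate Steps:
f(z, P) = -6 (f(z, P) = -9 - 1*(-3) = -9 + 3 = -6)
C(v) = 4*v² (C(v) = (2*v)*(2*v) = 4*v²)
C(f(1, 6))*(-65) = (4*(-6)²)*(-65) = (4*36)*(-65) = 144*(-65) = -9360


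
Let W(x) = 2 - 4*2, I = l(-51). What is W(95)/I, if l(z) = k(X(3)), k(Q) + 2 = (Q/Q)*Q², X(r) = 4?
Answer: -3/7 ≈ -0.42857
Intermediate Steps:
k(Q) = -2 + Q² (k(Q) = -2 + (Q/Q)*Q² = -2 + 1*Q² = -2 + Q²)
l(z) = 14 (l(z) = -2 + 4² = -2 + 16 = 14)
I = 14
W(x) = -6 (W(x) = 2 - 8 = -6)
W(95)/I = -6/14 = -6*1/14 = -3/7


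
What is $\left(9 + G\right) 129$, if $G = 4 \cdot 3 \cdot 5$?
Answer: $8901$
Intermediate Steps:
$G = 60$ ($G = 12 \cdot 5 = 60$)
$\left(9 + G\right) 129 = \left(9 + 60\right) 129 = 69 \cdot 129 = 8901$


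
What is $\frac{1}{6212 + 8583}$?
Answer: $\frac{1}{14795} \approx 6.759 \cdot 10^{-5}$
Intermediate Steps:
$\frac{1}{6212 + 8583} = \frac{1}{14795}$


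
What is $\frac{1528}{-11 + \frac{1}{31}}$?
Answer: $- \frac{11842}{85} \approx -139.32$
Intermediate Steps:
$\frac{1528}{-11 + \frac{1}{31}} = \frac{1528}{- \frac{340}{31}} = 1528 \left(- \frac{31}{340}\right) = - \frac{11842}{85}$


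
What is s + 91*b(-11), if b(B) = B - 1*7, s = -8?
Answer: -1646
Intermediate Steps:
b(B) = -7 + B (b(B) = B - 7 = -7 + B)
s + 91*b(-11) = -8 + 91*(-7 - 11) = -8 + 91*(-18) = -8 - 1638 = -1646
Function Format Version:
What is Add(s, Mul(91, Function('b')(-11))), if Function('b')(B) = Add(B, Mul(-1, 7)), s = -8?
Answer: -1646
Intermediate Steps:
Function('b')(B) = Add(-7, B) (Function('b')(B) = Add(B, -7) = Add(-7, B))
Add(s, Mul(91, Function('b')(-11))) = Add(-8, Mul(91, Add(-7, -11))) = Add(-8, Mul(91, -18)) = Add(-8, -1638) = -1646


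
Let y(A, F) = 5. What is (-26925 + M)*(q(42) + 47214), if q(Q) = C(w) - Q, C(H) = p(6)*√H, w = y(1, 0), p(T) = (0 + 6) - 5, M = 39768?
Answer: 605829996 + 12843*√5 ≈ 6.0586e+8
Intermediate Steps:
p(T) = 1 (p(T) = 6 - 5 = 1)
w = 5
C(H) = √H (C(H) = 1*√H = √H)
q(Q) = √5 - Q
(-26925 + M)*(q(42) + 47214) = (-26925 + 39768)*((√5 - 1*42) + 47214) = 12843*((√5 - 42) + 47214) = 12843*((-42 + √5) + 47214) = 12843*(47172 + √5) = 605829996 + 12843*√5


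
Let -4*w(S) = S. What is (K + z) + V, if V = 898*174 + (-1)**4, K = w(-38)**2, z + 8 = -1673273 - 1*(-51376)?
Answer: -5862247/4 ≈ -1.4656e+6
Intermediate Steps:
w(S) = -S/4
z = -1621905 (z = -8 + (-1673273 - 1*(-51376)) = -8 + (-1673273 + 51376) = -8 - 1621897 = -1621905)
K = 361/4 (K = (-1/4*(-38))**2 = (19/2)**2 = 361/4 ≈ 90.250)
V = 156253 (V = 156252 + 1 = 156253)
(K + z) + V = (361/4 - 1621905) + 156253 = -6487259/4 + 156253 = -5862247/4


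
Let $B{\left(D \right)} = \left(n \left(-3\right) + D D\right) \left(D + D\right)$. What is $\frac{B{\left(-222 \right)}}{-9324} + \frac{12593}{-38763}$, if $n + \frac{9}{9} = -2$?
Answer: $\frac{636826702}{271341} \approx 2347.0$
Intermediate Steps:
$n = -3$ ($n = -1 - 2 = -3$)
$B{\left(D \right)} = 2 D \left(9 + D^{2}\right)$ ($B{\left(D \right)} = \left(\left(-3\right) \left(-3\right) + D D\right) \left(D + D\right) = \left(9 + D^{2}\right) 2 D = 2 D \left(9 + D^{2}\right)$)
$\frac{B{\left(-222 \right)}}{-9324} + \frac{12593}{-38763} = \frac{2 \left(-222\right) \left(9 + \left(-222\right)^{2}\right)}{-9324} + \frac{12593}{-38763} = 2 \left(-222\right) \left(9 + 49284\right) \left(- \frac{1}{9324}\right) + 12593 \left(- \frac{1}{38763}\right) = 2 \left(-222\right) 49293 \left(- \frac{1}{9324}\right) - \frac{12593}{38763} = \left(-21886092\right) \left(- \frac{1}{9324}\right) - \frac{12593}{38763} = \frac{16431}{7} - \frac{12593}{38763} = \frac{636826702}{271341}$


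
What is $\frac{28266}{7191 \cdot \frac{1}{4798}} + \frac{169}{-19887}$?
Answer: $\frac{99891816831}{5296571} \approx 18860.0$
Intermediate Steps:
$\frac{28266}{7191 \cdot \frac{1}{4798}} + \frac{169}{-19887} = \frac{28266}{7191 \cdot \frac{1}{4798}} + 169 \left(- \frac{1}{19887}\right) = \frac{28266}{\frac{7191}{4798}} - \frac{169}{19887} = 28266 \cdot \frac{4798}{7191} - \frac{169}{19887} = \frac{45206756}{2397} - \frac{169}{19887} = \frac{99891816831}{5296571}$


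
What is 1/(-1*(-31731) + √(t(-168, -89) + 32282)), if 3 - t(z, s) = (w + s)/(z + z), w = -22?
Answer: 3553872/112764296549 - 4*√25311181/112764296549 ≈ 3.1337e-5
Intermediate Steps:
t(z, s) = 3 - (-22 + s)/(2*z) (t(z, s) = 3 - (-22 + s)/(z + z) = 3 - (-22 + s)/(2*z))
1/(-1*(-31731) + √(t(-168, -89) + 32282)) = 1/(-1*(-31731) + √((½)*(22 - 1*(-89) + 6*(-168))/(-168) + 32282)) = 1/(31731 + √((½)*(-1/168)*(22 + 89 - 1008) + 32282)) = 1/(31731 + √((½)*(-1/168)*(-897) + 32282)) = 1/(31731 + √(299/112 + 32282)) = 1/(31731 + √(3615883/112)) = 1/(31731 + √25311181/28)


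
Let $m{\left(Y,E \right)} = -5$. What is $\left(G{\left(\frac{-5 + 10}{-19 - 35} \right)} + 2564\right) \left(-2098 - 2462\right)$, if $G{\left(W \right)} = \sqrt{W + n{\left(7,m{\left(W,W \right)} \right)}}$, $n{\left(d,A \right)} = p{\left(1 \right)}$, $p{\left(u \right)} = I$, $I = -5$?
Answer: $-11691840 - \frac{3800 i \sqrt{66}}{3} \approx -1.1692 \cdot 10^{7} - 10290.0 i$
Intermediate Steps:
$p{\left(u \right)} = -5$
$n{\left(d,A \right)} = -5$
$G{\left(W \right)} = \sqrt{-5 + W}$ ($G{\left(W \right)} = \sqrt{W - 5} = \sqrt{-5 + W}$)
$\left(G{\left(\frac{-5 + 10}{-19 - 35} \right)} + 2564\right) \left(-2098 - 2462\right) = \left(\sqrt{-5 + \frac{-5 + 10}{-19 - 35}} + 2564\right) \left(-2098 - 2462\right) = \left(\sqrt{-5 + \frac{5}{-54}} + 2564\right) \left(-4560\right) = \left(\sqrt{-5 + 5 \left(- \frac{1}{54}\right)} + 2564\right) \left(-4560\right) = \left(\sqrt{-5 - \frac{5}{54}} + 2564\right) \left(-4560\right) = \left(\sqrt{- \frac{275}{54}} + 2564\right) \left(-4560\right) = \left(\frac{5 i \sqrt{66}}{18} + 2564\right) \left(-4560\right) = \left(2564 + \frac{5 i \sqrt{66}}{18}\right) \left(-4560\right) = -11691840 - \frac{3800 i \sqrt{66}}{3}$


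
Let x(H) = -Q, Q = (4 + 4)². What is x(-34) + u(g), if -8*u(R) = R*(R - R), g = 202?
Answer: -64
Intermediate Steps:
u(R) = 0 (u(R) = -R*(R - R)/8 = -R*0/8 = -⅛*0 = 0)
Q = 64 (Q = 8² = 64)
x(H) = -64 (x(H) = -1*64 = -64)
x(-34) + u(g) = -64 + 0 = -64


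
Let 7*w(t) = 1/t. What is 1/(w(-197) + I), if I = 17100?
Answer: 1379/23580899 ≈ 5.8480e-5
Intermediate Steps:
w(t) = 1/(7*t)
1/(w(-197) + I) = 1/((⅐)/(-197) + 17100) = 1/((⅐)*(-1/197) + 17100) = 1/(-1/1379 + 17100) = 1/(23580899/1379) = 1379/23580899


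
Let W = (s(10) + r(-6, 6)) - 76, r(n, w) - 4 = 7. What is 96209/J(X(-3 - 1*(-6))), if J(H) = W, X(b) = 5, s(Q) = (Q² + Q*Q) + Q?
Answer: 96209/145 ≈ 663.51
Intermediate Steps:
r(n, w) = 11 (r(n, w) = 4 + 7 = 11)
s(Q) = Q + 2*Q² (s(Q) = (Q² + Q²) + Q = 2*Q² + Q = Q + 2*Q²)
W = 145 (W = (10*(1 + 2*10) + 11) - 76 = (10*(1 + 20) + 11) - 76 = (10*21 + 11) - 76 = (210 + 11) - 76 = 221 - 76 = 145)
J(H) = 145
96209/J(X(-3 - 1*(-6))) = 96209/145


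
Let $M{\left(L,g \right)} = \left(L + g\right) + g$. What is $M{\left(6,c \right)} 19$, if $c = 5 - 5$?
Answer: $114$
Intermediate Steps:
$c = 0$
$M{\left(L,g \right)} = L + 2 g$
$M{\left(6,c \right)} 19 = \left(6 + 2 \cdot 0\right) 19 = \left(6 + 0\right) 19 = 6 \cdot 19 = 114$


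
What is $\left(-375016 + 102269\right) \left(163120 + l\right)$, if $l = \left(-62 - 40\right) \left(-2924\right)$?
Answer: $-125836737896$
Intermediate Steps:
$l = 298248$ ($l = \left(-102\right) \left(-2924\right) = 298248$)
$\left(-375016 + 102269\right) \left(163120 + l\right) = \left(-375016 + 102269\right) \left(163120 + 298248\right) = \left(-272747\right) 461368 = -125836737896$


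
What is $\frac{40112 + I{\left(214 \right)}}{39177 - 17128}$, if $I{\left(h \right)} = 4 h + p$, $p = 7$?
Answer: $\frac{40975}{22049} \approx 1.8584$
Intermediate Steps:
$I{\left(h \right)} = 7 + 4 h$ ($I{\left(h \right)} = 4 h + 7 = 7 + 4 h$)
$\frac{40112 + I{\left(214 \right)}}{39177 - 17128} = \frac{40112 + \left(7 + 4 \cdot 214\right)}{39177 - 17128} = \frac{40112 + \left(7 + 856\right)}{22049} = \left(40112 + 863\right) \frac{1}{22049} = 40975 \cdot \frac{1}{22049} = \frac{40975}{22049}$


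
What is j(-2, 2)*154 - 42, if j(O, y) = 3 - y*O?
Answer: 1036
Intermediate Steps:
j(O, y) = 3 - O*y
j(-2, 2)*154 - 42 = (3 - 1*(-2)*2)*154 - 42 = (3 + 4)*154 - 42 = 7*154 - 42 = 1078 - 42 = 1036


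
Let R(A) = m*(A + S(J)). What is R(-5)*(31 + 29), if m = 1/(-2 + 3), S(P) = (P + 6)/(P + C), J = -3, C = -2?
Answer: -336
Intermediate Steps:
S(P) = (6 + P)/(-2 + P) (S(P) = (P + 6)/(P - 2) = (6 + P)/(-2 + P))
m = 1 (m = 1/1 = 1)
R(A) = -⅗ + A (R(A) = 1*(A + (6 - 3)/(-2 - 3)) = 1*(A + 3/(-5)) = 1*(A - ⅕*3) = 1*(A - ⅗) = 1*(-⅗ + A) = -⅗ + A)
R(-5)*(31 + 29) = (-⅗ - 5)*(31 + 29) = -28/5*60 = -336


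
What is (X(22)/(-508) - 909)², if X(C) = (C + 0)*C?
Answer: 13355038096/16129 ≈ 8.2801e+5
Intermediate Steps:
X(C) = C² (X(C) = C*C = C²)
(X(22)/(-508) - 909)² = (22²/(-508) - 909)² = (484*(-1/508) - 909)² = (-121/127 - 909)² = (-115564/127)² = 13355038096/16129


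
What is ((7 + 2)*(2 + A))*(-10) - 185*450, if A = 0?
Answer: -83430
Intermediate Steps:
((7 + 2)*(2 + A))*(-10) - 185*450 = ((7 + 2)*(2 + 0))*(-10) - 185*450 = (9*2)*(-10) - 83250 = 18*(-10) - 83250 = -180 - 83250 = -83430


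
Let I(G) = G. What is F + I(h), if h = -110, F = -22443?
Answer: -22553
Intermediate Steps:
F + I(h) = -22443 - 110 = -22553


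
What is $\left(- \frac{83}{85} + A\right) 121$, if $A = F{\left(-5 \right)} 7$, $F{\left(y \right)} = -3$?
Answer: $- \frac{226028}{85} \approx -2659.2$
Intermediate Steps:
$A = -21$ ($A = \left(-3\right) 7 = -21$)
$\left(- \frac{83}{85} + A\right) 121 = \left(- \frac{83}{85} - 21\right) 121 = \left(- \frac{1868}{85}\right) 121 = - \frac{226028}{85}$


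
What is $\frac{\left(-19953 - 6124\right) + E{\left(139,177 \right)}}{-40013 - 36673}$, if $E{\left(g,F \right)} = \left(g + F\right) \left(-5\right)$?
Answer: $\frac{9219}{25562} \approx 0.36065$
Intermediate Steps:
$E{\left(g,F \right)} = - 5 F - 5 g$ ($E{\left(g,F \right)} = \left(F + g\right) \left(-5\right) = - 5 F - 5 g$)
$\frac{\left(-19953 - 6124\right) + E{\left(139,177 \right)}}{-40013 - 36673} = \frac{\left(-19953 - 6124\right) - 1580}{-40013 - 36673} = \frac{-26077 - 1580}{-76686} = \left(-26077 - 1580\right) \left(- \frac{1}{76686}\right) = \left(-27657\right) \left(- \frac{1}{76686}\right) = \frac{9219}{25562}$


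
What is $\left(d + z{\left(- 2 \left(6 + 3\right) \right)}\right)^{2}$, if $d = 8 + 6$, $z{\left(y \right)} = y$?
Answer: $16$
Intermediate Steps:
$d = 14$
$\left(d + z{\left(- 2 \left(6 + 3\right) \right)}\right)^{2} = \left(14 - 2 \left(6 + 3\right)\right)^{2} = \left(14 - 18\right)^{2} = \left(-4\right)^{2} = 16$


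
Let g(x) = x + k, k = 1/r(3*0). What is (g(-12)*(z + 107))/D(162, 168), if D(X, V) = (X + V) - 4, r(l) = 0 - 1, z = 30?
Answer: -1781/326 ≈ -5.4632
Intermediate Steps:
r(l) = -1
k = -1 (k = 1/(-1) = -1)
g(x) = -1 + x (g(x) = x - 1 = -1 + x)
D(X, V) = -4 + V + X (D(X, V) = (V + X) - 4 = -4 + V + X)
(g(-12)*(z + 107))/D(162, 168) = ((-1 - 12)*(30 + 107))/(-4 + 168 + 162) = -13*137/326 = -1781*1/326 = -1781/326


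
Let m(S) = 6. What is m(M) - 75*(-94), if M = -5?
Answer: 7056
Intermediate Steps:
m(M) - 75*(-94) = 6 - 75*(-94) = 6 + 7050 = 7056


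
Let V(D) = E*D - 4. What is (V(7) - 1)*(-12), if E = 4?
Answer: -276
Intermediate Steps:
V(D) = -4 + 4*D (V(D) = 4*D - 4 = -4 + 4*D)
(V(7) - 1)*(-12) = ((-4 + 4*7) - 1)*(-12) = ((-4 + 28) - 1)*(-12) = (24 - 1)*(-12) = 23*(-12) = -276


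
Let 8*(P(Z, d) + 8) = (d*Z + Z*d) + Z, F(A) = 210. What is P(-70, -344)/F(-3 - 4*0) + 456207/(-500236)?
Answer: 2907238297/105049560 ≈ 27.675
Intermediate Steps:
P(Z, d) = -8 + Z/8 + Z*d/4 (P(Z, d) = -8 + ((d*Z + Z*d) + Z)/8 = -8 + ((Z*d + Z*d) + Z)/8 = -8 + (2*Z*d + Z)/8 = -8 + (Z + 2*Z*d)/8 = -8 + (Z/8 + Z*d/4) = -8 + Z/8 + Z*d/4)
P(-70, -344)/F(-3 - 4*0) + 456207/(-500236) = (-8 + (⅛)*(-70) + (¼)*(-70)*(-344))/210 + 456207/(-500236) = (-8 - 35/4 + 6020)*(1/210) + 456207*(-1/500236) = (24013/4)*(1/210) - 456207/500236 = 24013/840 - 456207/500236 = 2907238297/105049560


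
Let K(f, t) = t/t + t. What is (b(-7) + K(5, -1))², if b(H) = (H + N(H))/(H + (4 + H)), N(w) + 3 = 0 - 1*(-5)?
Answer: ¼ ≈ 0.25000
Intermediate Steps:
K(f, t) = 1 + t
N(w) = 2 (N(w) = -3 + (0 - 1*(-5)) = -3 + (0 + 5) = -3 + 5 = 2)
b(H) = (2 + H)/(4 + 2*H) (b(H) = (H + 2)/(H + (4 + H)) = (2 + H)/(4 + 2*H))
(b(-7) + K(5, -1))² = (½ + (1 - 1))² = (½ + 0)² = (½)² = ¼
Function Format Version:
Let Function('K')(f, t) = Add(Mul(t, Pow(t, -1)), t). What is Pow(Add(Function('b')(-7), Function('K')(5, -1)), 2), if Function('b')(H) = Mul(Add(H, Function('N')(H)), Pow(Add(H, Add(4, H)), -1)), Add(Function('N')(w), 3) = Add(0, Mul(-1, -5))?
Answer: Rational(1, 4) ≈ 0.25000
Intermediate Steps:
Function('K')(f, t) = Add(1, t)
Function('N')(w) = 2 (Function('N')(w) = Add(-3, Add(0, Mul(-1, -5))) = Add(-3, Add(0, 5)) = Add(-3, 5) = 2)
Function('b')(H) = Mul(Pow(Add(4, Mul(2, H)), -1), Add(2, H)) (Function('b')(H) = Mul(Add(H, 2), Pow(Add(H, Add(4, H)), -1)) = Mul(Add(2, H), Pow(Add(4, Mul(2, H)), -1)) = Mul(Pow(Add(4, Mul(2, H)), -1), Add(2, H)))
Pow(Add(Function('b')(-7), Function('K')(5, -1)), 2) = Pow(Add(Rational(1, 2), Add(1, -1)), 2) = Pow(Add(Rational(1, 2), 0), 2) = Pow(Rational(1, 2), 2) = Rational(1, 4)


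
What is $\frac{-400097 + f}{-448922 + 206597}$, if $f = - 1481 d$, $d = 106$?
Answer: $\frac{557083}{242325} \approx 2.2989$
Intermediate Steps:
$f = -156986$ ($f = \left(-1481\right) 106 = -156986$)
$\frac{-400097 + f}{-448922 + 206597} = \frac{-400097 - 156986}{-448922 + 206597} = - \frac{557083}{-242325} = \left(-557083\right) \left(- \frac{1}{242325}\right) = \frac{557083}{242325}$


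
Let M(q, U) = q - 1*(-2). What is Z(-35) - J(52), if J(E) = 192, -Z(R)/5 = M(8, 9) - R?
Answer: -417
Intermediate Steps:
M(q, U) = 2 + q (M(q, U) = q + 2 = 2 + q)
Z(R) = -50 + 5*R (Z(R) = -5*((2 + 8) - R) = -5*(10 - R) = -50 + 5*R)
Z(-35) - J(52) = (-50 + 5*(-35)) - 1*192 = (-50 - 175) - 192 = -225 - 192 = -417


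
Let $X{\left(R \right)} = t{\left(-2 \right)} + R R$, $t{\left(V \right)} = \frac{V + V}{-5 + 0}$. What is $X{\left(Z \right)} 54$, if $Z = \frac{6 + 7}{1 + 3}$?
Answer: $\frac{24543}{40} \approx 613.58$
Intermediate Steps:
$t{\left(V \right)} = - \frac{2 V}{5}$ ($t{\left(V \right)} = \frac{2 V}{-5} = 2 V \left(- \frac{1}{5}\right) = - \frac{2 V}{5}$)
$Z = \frac{13}{4} \approx 3.25$
$X{\left(R \right)} = \frac{4}{5} + R^{2}$ ($X{\left(R \right)} = \left(- \frac{2}{5}\right) \left(-2\right) + R R = \frac{4}{5} + R^{2}$)
$X{\left(Z \right)} 54 = \left(\frac{4}{5} + \left(\frac{13}{4}\right)^{2}\right) 54 = \left(\frac{4}{5} + \frac{169}{16}\right) 54 = \frac{909}{80} \cdot 54 = \frac{24543}{40}$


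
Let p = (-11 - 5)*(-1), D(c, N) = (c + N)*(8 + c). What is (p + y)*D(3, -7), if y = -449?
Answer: 19052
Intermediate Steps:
D(c, N) = (8 + c)*(N + c) (D(c, N) = (N + c)*(8 + c) = (8 + c)*(N + c))
p = 16 (p = -16*(-1) = 16)
(p + y)*D(3, -7) = (16 - 449)*(3² + 8*(-7) + 8*3 - 7*3) = -433*(9 - 56 + 24 - 21) = -433*(-44) = 19052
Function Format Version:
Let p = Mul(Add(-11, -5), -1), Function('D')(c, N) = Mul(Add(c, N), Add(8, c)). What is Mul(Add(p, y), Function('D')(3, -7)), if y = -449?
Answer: 19052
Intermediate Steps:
Function('D')(c, N) = Mul(Add(8, c), Add(N, c)) (Function('D')(c, N) = Mul(Add(N, c), Add(8, c)) = Mul(Add(8, c), Add(N, c)))
p = 16 (p = Mul(-16, -1) = 16)
Mul(Add(p, y), Function('D')(3, -7)) = Mul(Add(16, -449), Add(Pow(3, 2), Mul(8, -7), Mul(8, 3), Mul(-7, 3))) = Mul(-433, Add(9, -56, 24, -21)) = Mul(-433, -44) = 19052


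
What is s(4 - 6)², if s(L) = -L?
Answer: 4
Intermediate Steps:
s(4 - 6)² = (-(4 - 6))² = (-1*(-2))² = 2² = 4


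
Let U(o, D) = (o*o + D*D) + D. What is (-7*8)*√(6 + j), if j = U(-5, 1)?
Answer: -56*√33 ≈ -321.70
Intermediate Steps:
U(o, D) = D + D² + o² (U(o, D) = (o² + D²) + D = (D² + o²) + D = D + D² + o²)
j = 27 (j = 1 + 1² + (-5)² = 1 + 1 + 25 = 27)
(-7*8)*√(6 + j) = (-7*8)*√(6 + 27) = -56*√33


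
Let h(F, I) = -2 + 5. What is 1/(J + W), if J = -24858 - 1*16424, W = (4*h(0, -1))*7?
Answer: -1/41198 ≈ -2.4273e-5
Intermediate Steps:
h(F, I) = 3
W = 84 (W = (4*3)*7 = 12*7 = 84)
J = -41282 (J = -24858 - 16424 = -41282)
1/(J + W) = 1/(-41282 + 84) = 1/(-41198) = -1/41198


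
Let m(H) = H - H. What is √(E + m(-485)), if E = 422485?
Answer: √422485 ≈ 649.99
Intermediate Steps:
m(H) = 0
√(E + m(-485)) = √(422485 + 0) = √422485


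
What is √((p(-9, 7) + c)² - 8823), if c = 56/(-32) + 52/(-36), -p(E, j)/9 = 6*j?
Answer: √176886121/36 ≈ 369.44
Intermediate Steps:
p(E, j) = -54*j
c = -115/36 (c = 56*(-1/32) + 52*(-1/36) = -7/4 - 13/9 = -115/36 ≈ -3.1944)
√((p(-9, 7) + c)² - 8823) = √((-54*7 - 115/36)² - 8823) = √((-378 - 115/36)² - 8823) = √((-13723/36)² - 8823) = √(188320729/1296 - 8823) = √(176886121/1296) = √176886121/36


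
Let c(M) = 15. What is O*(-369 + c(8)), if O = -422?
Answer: 149388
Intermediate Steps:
O*(-369 + c(8)) = -422*(-369 + 15) = -422*(-354) = 149388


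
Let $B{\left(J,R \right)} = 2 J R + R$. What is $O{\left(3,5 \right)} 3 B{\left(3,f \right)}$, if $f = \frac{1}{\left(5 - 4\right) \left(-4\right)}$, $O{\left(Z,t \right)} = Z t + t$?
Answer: $-105$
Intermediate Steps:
$O{\left(Z,t \right)} = t + Z t$
$f = - \frac{1}{4}$ ($f = \frac{1}{1 \left(-4\right)} = \frac{1}{-4} = - \frac{1}{4} \approx -0.25$)
$B{\left(J,R \right)} = R + 2 J R$ ($B{\left(J,R \right)} = 2 J R + R = R + 2 J R$)
$O{\left(3,5 \right)} 3 B{\left(3,f \right)} = 5 \left(1 + 3\right) 3 \left(- \frac{1 + 2 \cdot 3}{4}\right) = 5 \cdot 4 \cdot 3 \left(- \frac{1 + 6}{4}\right) = 20 \cdot 3 \left(\left(- \frac{1}{4}\right) 7\right) = 60 \left(- \frac{7}{4}\right) = -105$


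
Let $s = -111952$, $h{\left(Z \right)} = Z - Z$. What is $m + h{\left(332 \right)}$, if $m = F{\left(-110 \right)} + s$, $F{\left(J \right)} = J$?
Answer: $-112062$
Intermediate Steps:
$h{\left(Z \right)} = 0$
$m = -112062$ ($m = -110 - 111952 = -112062$)
$m + h{\left(332 \right)} = -112062 + 0 = -112062$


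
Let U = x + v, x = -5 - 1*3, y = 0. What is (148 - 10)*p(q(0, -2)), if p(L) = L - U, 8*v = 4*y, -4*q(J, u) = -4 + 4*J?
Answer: 1242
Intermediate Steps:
q(J, u) = 1 - J (q(J, u) = -(-4 + 4*J)/4 = 1 - J)
v = 0 (v = (4*0)/8 = (⅛)*0 = 0)
x = -8 (x = -5 - 3 = -8)
U = -8 (U = -8 + 0 = -8)
p(L) = 8 + L (p(L) = L - 1*(-8) = L + 8 = 8 + L)
(148 - 10)*p(q(0, -2)) = (148 - 10)*(8 + (1 - 1*0)) = 138*(8 + (1 + 0)) = 138*(8 + 1) = 138*9 = 1242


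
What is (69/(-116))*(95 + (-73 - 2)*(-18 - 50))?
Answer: -358455/116 ≈ -3090.1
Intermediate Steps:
(69/(-116))*(95 + (-73 - 2)*(-18 - 50)) = (69*(-1/116))*(95 - 75*(-68)) = -69*(95 + 5100)/116 = -69/116*5195 = -358455/116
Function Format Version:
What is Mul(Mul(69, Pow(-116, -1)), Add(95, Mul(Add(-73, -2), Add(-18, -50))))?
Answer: Rational(-358455, 116) ≈ -3090.1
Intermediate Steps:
Mul(Mul(69, Pow(-116, -1)), Add(95, Mul(Add(-73, -2), Add(-18, -50)))) = Mul(Mul(69, Rational(-1, 116)), Add(95, Mul(-75, -68))) = Mul(Rational(-69, 116), Add(95, 5100)) = Mul(Rational(-69, 116), 5195) = Rational(-358455, 116)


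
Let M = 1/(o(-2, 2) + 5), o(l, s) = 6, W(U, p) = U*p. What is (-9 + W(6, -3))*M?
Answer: -27/11 ≈ -2.4545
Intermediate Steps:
M = 1/11 (M = 1/(6 + 5) = 1/11 ≈ 0.090909)
(-9 + W(6, -3))*M = (-9 + 6*(-3))*(1/11) = (-9 - 18)*(1/11) = -27*1/11 = -27/11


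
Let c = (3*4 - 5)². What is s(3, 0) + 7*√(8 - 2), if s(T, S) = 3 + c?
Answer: 52 + 7*√6 ≈ 69.146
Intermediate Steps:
c = 49 (c = (12 - 5)² = 7² = 49)
s(T, S) = 52 (s(T, S) = 3 + 49 = 52)
s(3, 0) + 7*√(8 - 2) = 52 + 7*√(8 - 2) = 52 + 7*√6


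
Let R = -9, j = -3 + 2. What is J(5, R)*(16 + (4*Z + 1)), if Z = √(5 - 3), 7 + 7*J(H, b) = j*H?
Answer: -204/7 - 48*√2/7 ≈ -38.840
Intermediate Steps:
j = -1
J(H, b) = -1 - H/7 (J(H, b) = -1 + (-H)/7 = -1 - H/7)
Z = √2 ≈ 1.4142
J(5, R)*(16 + (4*Z + 1)) = (-1 - ⅐*5)*(16 + (4*√2 + 1)) = (-1 - 5/7)*(16 + (1 + 4*√2)) = -12*(17 + 4*√2)/7 = -204/7 - 48*√2/7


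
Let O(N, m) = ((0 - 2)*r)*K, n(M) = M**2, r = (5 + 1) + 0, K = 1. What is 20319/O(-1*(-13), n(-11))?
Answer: -6773/4 ≈ -1693.3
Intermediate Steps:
r = 6 (r = 6 + 0 = 6)
O(N, m) = -12 (O(N, m) = ((0 - 2)*6)*1 = -2*6*1 = -12*1 = -12)
20319/O(-1*(-13), n(-11)) = 20319/(-12) = 20319*(-1/12) = -6773/4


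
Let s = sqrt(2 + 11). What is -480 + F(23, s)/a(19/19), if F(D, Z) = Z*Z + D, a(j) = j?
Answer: -444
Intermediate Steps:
s = sqrt(13) ≈ 3.6056
F(D, Z) = D + Z**2 (F(D, Z) = Z**2 + D = D + Z**2)
-480 + F(23, s)/a(19/19) = -480 + (23 + (sqrt(13))**2)/((19/19)) = -480 + (23 + 13)/((19*(1/19))) = -480 + 36/1 = -480 + 36*1 = -480 + 36 = -444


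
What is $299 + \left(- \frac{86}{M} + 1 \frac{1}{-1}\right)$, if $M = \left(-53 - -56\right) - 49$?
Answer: $\frac{6897}{23} \approx 299.87$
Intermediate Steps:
$M = -46$ ($M = \left(-53 + 56\right) - 49 = 3 - 49 = -46$)
$299 + \left(- \frac{86}{M} + 1 \frac{1}{-1}\right) = 299 + \left(- \frac{86}{-46} + 1 \frac{1}{-1}\right) = 299 + \left(\left(-86\right) \left(- \frac{1}{46}\right) + 1 \left(-1\right)\right) = 299 + \left(\frac{43}{23} - 1\right) = 299 + \frac{20}{23} = \frac{6897}{23}$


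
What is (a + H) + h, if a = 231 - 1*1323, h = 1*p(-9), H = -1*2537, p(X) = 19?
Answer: -3610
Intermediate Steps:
H = -2537
h = 19 (h = 1*19 = 19)
a = -1092 (a = 231 - 1323 = -1092)
(a + H) + h = (-1092 - 2537) + 19 = -3629 + 19 = -3610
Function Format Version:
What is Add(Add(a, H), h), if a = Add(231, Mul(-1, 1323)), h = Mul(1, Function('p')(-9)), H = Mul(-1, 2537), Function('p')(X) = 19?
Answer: -3610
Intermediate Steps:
H = -2537
h = 19 (h = Mul(1, 19) = 19)
a = -1092 (a = Add(231, -1323) = -1092)
Add(Add(a, H), h) = Add(Add(-1092, -2537), 19) = Add(-3629, 19) = -3610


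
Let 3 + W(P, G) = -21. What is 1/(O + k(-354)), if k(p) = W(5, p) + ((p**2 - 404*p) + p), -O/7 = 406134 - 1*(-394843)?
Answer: -1/5338885 ≈ -1.8730e-7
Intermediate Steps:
O = -5606839 (O = -7*(406134 - 1*(-394843)) = -7*(406134 + 394843) = -7*800977 = -5606839)
W(P, G) = -24 (W(P, G) = -3 - 21 = -24)
k(p) = -24 + p**2 - 403*p (k(p) = -24 + ((p**2 - 404*p) + p) = -24 + (p**2 - 403*p) = -24 + p**2 - 403*p)
1/(O + k(-354)) = 1/(-5606839 + (-24 + (-354)**2 - 403*(-354))) = 1/(-5606839 + (-24 + 125316 + 142662)) = 1/(-5606839 + 267954) = 1/(-5338885) = -1/5338885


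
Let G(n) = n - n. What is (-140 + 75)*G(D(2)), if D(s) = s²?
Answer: 0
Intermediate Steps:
G(n) = 0
(-140 + 75)*G(D(2)) = (-140 + 75)*0 = -65*0 = 0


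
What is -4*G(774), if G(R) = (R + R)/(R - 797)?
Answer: 6192/23 ≈ 269.22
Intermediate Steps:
G(R) = 2*R/(-797 + R) (G(R) = (2*R)/(-797 + R) = 2*R/(-797 + R))
-4*G(774) = -8*774/(-797 + 774) = -8*774/(-23) = -8*774*(-1)/23 = -4*(-1548/23) = 6192/23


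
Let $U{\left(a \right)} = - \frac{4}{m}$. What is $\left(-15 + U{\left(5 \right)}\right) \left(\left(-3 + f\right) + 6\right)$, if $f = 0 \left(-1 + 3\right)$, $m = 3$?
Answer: $-49$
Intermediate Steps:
$f = 0$ ($f = 0 \cdot 2 = 0$)
$U{\left(a \right)} = - \frac{4}{3}$
$\left(-15 + U{\left(5 \right)}\right) \left(\left(-3 + f\right) + 6\right) = \left(-15 - \frac{4}{3}\right) \left(\left(-3 + 0\right) + 6\right) = - \frac{49 \left(-3 + 6\right)}{3} = \left(- \frac{49}{3}\right) 3 = -49$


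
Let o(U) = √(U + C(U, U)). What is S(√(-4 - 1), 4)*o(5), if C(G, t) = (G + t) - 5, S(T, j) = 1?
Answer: √10 ≈ 3.1623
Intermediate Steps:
C(G, t) = -5 + G + t
o(U) = √(-5 + 3*U) (o(U) = √(U + (-5 + U + U)) = √(U + (-5 + 2*U)) = √(-5 + 3*U))
S(√(-4 - 1), 4)*o(5) = 1*√(-5 + 3*5) = 1*√(-5 + 15) = 1*√10 = √10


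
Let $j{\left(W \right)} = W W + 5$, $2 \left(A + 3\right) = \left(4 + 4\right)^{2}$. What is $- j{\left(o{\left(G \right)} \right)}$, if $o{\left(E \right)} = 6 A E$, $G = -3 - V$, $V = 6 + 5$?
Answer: $-5934101$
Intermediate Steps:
$V = 11$
$A = 29$ ($A = -3 + \frac{\left(4 + 4\right)^{2}}{2} = -3 + \frac{8^{2}}{2} = -3 + \frac{1}{2} \cdot 64 = -3 + 32 = 29$)
$G = -14$ ($G = -3 - 11 = -14$)
$o{\left(E \right)} = 174 E$ ($o{\left(E \right)} = 6 \cdot 29 E = 174 E$)
$j{\left(W \right)} = 5 + W^{2}$ ($j{\left(W \right)} = W^{2} + 5 = 5 + W^{2}$)
$- j{\left(o{\left(G \right)} \right)} = - (5 + \left(174 \left(-14\right)\right)^{2}) = - (5 + \left(-2436\right)^{2}) = - (5 + 5934096) = \left(-1\right) 5934101 = -5934101$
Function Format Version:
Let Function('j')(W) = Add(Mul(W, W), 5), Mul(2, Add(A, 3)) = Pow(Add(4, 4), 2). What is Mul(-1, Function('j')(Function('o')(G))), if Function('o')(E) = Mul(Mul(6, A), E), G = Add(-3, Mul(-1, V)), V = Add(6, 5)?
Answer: -5934101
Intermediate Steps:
V = 11
A = 29 (A = Add(-3, Mul(Rational(1, 2), Pow(Add(4, 4), 2))) = Add(-3, Mul(Rational(1, 2), Pow(8, 2))) = Add(-3, Mul(Rational(1, 2), 64)) = Add(-3, 32) = 29)
G = -14 (G = Add(-3, Mul(-1, 11)) = Add(-3, -11) = -14)
Function('o')(E) = Mul(174, E) (Function('o')(E) = Mul(Mul(6, 29), E) = Mul(174, E))
Function('j')(W) = Add(5, Pow(W, 2)) (Function('j')(W) = Add(Pow(W, 2), 5) = Add(5, Pow(W, 2)))
Mul(-1, Function('j')(Function('o')(G))) = Mul(-1, Add(5, Pow(Mul(174, -14), 2))) = Mul(-1, Add(5, Pow(-2436, 2))) = Mul(-1, Add(5, 5934096)) = Mul(-1, 5934101) = -5934101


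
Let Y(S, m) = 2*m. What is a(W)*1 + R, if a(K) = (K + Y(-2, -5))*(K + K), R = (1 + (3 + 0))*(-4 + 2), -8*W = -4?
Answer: -35/2 ≈ -17.500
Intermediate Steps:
W = ½ (W = -⅛*(-4) = ½ ≈ 0.50000)
R = -8 (R = (1 + 3)*(-2) = 4*(-2) = -8)
a(K) = 2*K*(-10 + K) (a(K) = (K + 2*(-5))*(K + K) = (K - 10)*(2*K) = (-10 + K)*(2*K) = 2*K*(-10 + K))
a(W)*1 + R = (2*(½)*(-10 + ½))*1 - 8 = (2*(½)*(-19/2))*1 - 8 = -19/2*1 - 8 = -19/2 - 8 = -35/2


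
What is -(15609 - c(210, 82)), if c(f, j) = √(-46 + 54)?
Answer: -15609 + 2*√2 ≈ -15606.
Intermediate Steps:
c(f, j) = 2*√2 (c(f, j) = √8 = 2*√2)
-(15609 - c(210, 82)) = -(15609 - 2*√2) = -15609 + 2*√2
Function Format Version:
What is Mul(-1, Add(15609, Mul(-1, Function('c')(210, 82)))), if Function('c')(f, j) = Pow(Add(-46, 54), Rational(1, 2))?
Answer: Add(-15609, Mul(2, Pow(2, Rational(1, 2)))) ≈ -15606.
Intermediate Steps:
Function('c')(f, j) = Mul(2, Pow(2, Rational(1, 2))) (Function('c')(f, j) = Pow(8, Rational(1, 2)) = Mul(2, Pow(2, Rational(1, 2))))
Mul(-1, Add(15609, Mul(-1, Function('c')(210, 82)))) = Mul(-1, Add(15609, Mul(-1, Mul(2, Pow(2, Rational(1, 2)))))) = Mul(-1, Add(15609, Mul(-2, Pow(2, Rational(1, 2))))) = Add(-15609, Mul(2, Pow(2, Rational(1, 2))))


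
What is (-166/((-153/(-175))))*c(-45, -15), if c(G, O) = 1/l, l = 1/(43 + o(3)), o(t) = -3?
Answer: -1162000/153 ≈ -7594.8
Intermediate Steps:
l = 1/40 (l = 1/(43 - 3) = 1/40 ≈ 0.025000)
c(G, O) = 40 (c(G, O) = 1/(1/40) = 40)
(-166/((-153/(-175))))*c(-45, -15) = -166/((-153/(-175)))*40 = -166/((-153*(-1/175)))*40 = -166/153/175*40 = -166*175/153*40 = -29050/153*40 = -1162000/153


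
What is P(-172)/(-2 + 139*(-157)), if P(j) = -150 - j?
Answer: -22/21825 ≈ -0.0010080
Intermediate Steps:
P(-172)/(-2 + 139*(-157)) = (-150 - 1*(-172))/(-2 + 139*(-157)) = (-150 + 172)/(-2 - 21823) = 22/(-21825) = 22*(-1/21825) = -22/21825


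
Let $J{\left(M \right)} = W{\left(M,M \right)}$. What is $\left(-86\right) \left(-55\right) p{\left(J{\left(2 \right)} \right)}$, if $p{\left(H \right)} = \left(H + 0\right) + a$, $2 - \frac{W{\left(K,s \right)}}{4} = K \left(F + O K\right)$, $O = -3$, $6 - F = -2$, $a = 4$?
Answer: $-18920$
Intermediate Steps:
$F = 8$ ($F = 6 - -2 = 6 + 2 = 8$)
$W{\left(K,s \right)} = 8 - 4 K \left(8 - 3 K\right)$
$J{\left(M \right)} = 8 - 32 M + 12 M^{2}$
$p{\left(H \right)} = 4 + H$ ($p{\left(H \right)} = \left(H + 0\right) + 4 = H + 4 = 4 + H$)
$\left(-86\right) \left(-55\right) p{\left(J{\left(2 \right)} \right)} = \left(-86\right) \left(-55\right) \left(4 + \left(8 - 64 + 12 \cdot 2^{2}\right)\right) = 4730 \left(4 + \left(8 - 64 + 12 \cdot 4\right)\right) = 4730 \left(4 + \left(8 - 64 + 48\right)\right) = 4730 \left(4 - 8\right) = 4730 \left(-4\right) = -18920$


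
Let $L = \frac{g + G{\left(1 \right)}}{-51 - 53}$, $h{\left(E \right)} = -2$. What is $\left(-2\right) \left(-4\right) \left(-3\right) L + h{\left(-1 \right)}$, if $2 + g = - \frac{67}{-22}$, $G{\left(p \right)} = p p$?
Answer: $- \frac{437}{286} \approx -1.528$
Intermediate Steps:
$G{\left(p \right)} = p^{2}$
$g = \frac{23}{22}$ ($g = -2 - \frac{67}{-22} = -2 - - \frac{67}{22} = -2 + \frac{67}{22} = \frac{23}{22} \approx 1.0455$)
$L = - \frac{45}{2288}$ ($L = \frac{\frac{23}{22} + 1^{2}}{-51 - 53} = \frac{\frac{23}{22} + 1}{-104} = \frac{45}{22} \left(- \frac{1}{104}\right) = - \frac{45}{2288} \approx -0.019668$)
$\left(-2\right) \left(-4\right) \left(-3\right) L + h{\left(-1 \right)} = \left(-2\right) \left(-4\right) \left(-3\right) \left(- \frac{45}{2288}\right) - 2 = 8 \left(-3\right) \left(- \frac{45}{2288}\right) - 2 = \left(-24\right) \left(- \frac{45}{2288}\right) - 2 = \frac{135}{286} - 2 = - \frac{437}{286}$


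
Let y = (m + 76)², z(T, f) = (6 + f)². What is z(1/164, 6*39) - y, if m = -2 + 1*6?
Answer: 51200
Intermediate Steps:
m = 4 (m = -2 + 6 = 4)
y = 6400 (y = (4 + 76)² = 80² = 6400)
z(1/164, 6*39) - y = (6 + 6*39)² - 1*6400 = (6 + 234)² - 6400 = 240² - 6400 = 57600 - 6400 = 51200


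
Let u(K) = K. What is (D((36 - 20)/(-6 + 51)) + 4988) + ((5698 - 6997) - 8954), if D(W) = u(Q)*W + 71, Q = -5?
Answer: -46762/9 ≈ -5195.8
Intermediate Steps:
D(W) = 71 - 5*W (D(W) = -5*W + 71 = 71 - 5*W)
(D((36 - 20)/(-6 + 51)) + 4988) + ((5698 - 6997) - 8954) = ((71 - 5*(36 - 20)/(-6 + 51)) + 4988) + ((5698 - 6997) - 8954) = ((71 - 80/45) + 4988) + (-1299 - 8954) = ((71 - 80/45) + 4988) - 10253 = ((71 - 5*16/45) + 4988) - 10253 = ((71 - 16/9) + 4988) - 10253 = (623/9 + 4988) - 10253 = 45515/9 - 10253 = -46762/9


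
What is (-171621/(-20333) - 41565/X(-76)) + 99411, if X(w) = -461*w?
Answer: 70824270636279/712386988 ≈ 99418.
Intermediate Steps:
(-171621/(-20333) - 41565/X(-76)) + 99411 = (-171621/(-20333) - 41565/((-461*(-76)))) + 99411 = (-171621*(-1/20333) - 41565/35036) + 99411 = (171621/20333 - 41565*1/35036) + 99411 = (171621/20333 - 41565/35036) + 99411 = 5167772211/712386988 + 99411 = 70824270636279/712386988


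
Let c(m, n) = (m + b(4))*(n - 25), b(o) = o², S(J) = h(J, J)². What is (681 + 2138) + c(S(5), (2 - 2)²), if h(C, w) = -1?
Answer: 2394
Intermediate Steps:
S(J) = 1 (S(J) = (-1)² = 1)
c(m, n) = (-25 + n)*(16 + m) (c(m, n) = (m + 4²)*(n - 25) = (m + 16)*(-25 + n) = (16 + m)*(-25 + n) = (-25 + n)*(16 + m))
(681 + 2138) + c(S(5), (2 - 2)²) = (681 + 2138) + (-400 - 25*1 + 16*(2 - 2)² + 1*(2 - 2)²) = 2819 + (-400 - 25 + 16*0² + 1*0²) = 2819 + (-400 - 25 + 16*0 + 1*0) = 2819 + (-400 - 25 + 0 + 0) = 2819 - 425 = 2394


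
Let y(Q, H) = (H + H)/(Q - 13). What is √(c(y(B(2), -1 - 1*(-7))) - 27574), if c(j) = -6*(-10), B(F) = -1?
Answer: I*√27514 ≈ 165.87*I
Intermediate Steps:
y(Q, H) = 2*H/(-13 + Q) (y(Q, H) = (2*H)/(-13 + Q) = 2*H/(-13 + Q))
c(j) = 60
√(c(y(B(2), -1 - 1*(-7))) - 27574) = √(60 - 27574) = √(-27514) = I*√27514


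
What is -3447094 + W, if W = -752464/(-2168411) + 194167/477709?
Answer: -3570738586761006893/1035869450399 ≈ -3.4471e+6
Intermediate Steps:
W = 780492683613/1035869450399 (W = -752464*(-1/2168411) + 194167*(1/477709) = 752464/2168411 + 194167/477709 = 780492683613/1035869450399 ≈ 0.75347)
-3447094 + W = -3447094 + 780492683613/1035869450399 = -3570738586761006893/1035869450399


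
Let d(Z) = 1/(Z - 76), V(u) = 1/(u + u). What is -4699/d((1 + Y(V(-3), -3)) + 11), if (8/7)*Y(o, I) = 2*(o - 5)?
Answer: 8237347/24 ≈ 3.4322e+5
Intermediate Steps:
V(u) = 1/(2*u)
Y(o, I) = -35/4 + 7*o/4 (Y(o, I) = 7*(2*(o - 5))/8 = 7*(2*(-5 + o))/8 = 7*(-10 + 2*o)/8 = -35/4 + 7*o/4)
d(Z) = 1/(-76 + Z)
-4699/d((1 + Y(V(-3), -3)) + 11) = -(-305435 + 4699*(1 + (-35/4 + 7*((½)/(-3))/4))) = -(-305435 + 4699*(1 + (-35/4 + 7*((½)*(-⅓))/4))) = -(-305435 + 4699*(1 + (-35/4 + (7/4)*(-⅙)))) = -(-305435 + 4699*(1 + (-35/4 - 7/24))) = -(-305435 + 4699*(1 - 217/24)) = -4699/(1/(-76 + (-193/24 + 11))) = -4699/(1/(-76 + 71/24)) = -4699/(1/(-1753/24)) = -4699/(-24/1753) = -4699*(-1753/24) = 8237347/24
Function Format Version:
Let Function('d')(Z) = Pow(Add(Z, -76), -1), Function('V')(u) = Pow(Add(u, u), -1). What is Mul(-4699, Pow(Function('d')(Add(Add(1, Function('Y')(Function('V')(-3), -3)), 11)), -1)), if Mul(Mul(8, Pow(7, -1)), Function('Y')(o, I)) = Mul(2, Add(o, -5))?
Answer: Rational(8237347, 24) ≈ 3.4322e+5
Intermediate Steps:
Function('V')(u) = Mul(Rational(1, 2), Pow(u, -1)) (Function('V')(u) = Pow(Mul(2, u), -1) = Mul(Rational(1, 2), Pow(u, -1)))
Function('Y')(o, I) = Add(Rational(-35, 4), Mul(Rational(7, 4), o)) (Function('Y')(o, I) = Mul(Rational(7, 8), Mul(2, Add(o, -5))) = Mul(Rational(7, 8), Mul(2, Add(-5, o))) = Mul(Rational(7, 8), Add(-10, Mul(2, o))) = Add(Rational(-35, 4), Mul(Rational(7, 4), o)))
Function('d')(Z) = Pow(Add(-76, Z), -1)
Mul(-4699, Pow(Function('d')(Add(Add(1, Function('Y')(Function('V')(-3), -3)), 11)), -1)) = Mul(-4699, Pow(Pow(Add(-76, Add(Add(1, Add(Rational(-35, 4), Mul(Rational(7, 4), Mul(Rational(1, 2), Pow(-3, -1))))), 11)), -1), -1)) = Mul(-4699, Pow(Pow(Add(-76, Add(Add(1, Add(Rational(-35, 4), Mul(Rational(7, 4), Mul(Rational(1, 2), Rational(-1, 3))))), 11)), -1), -1)) = Mul(-4699, Pow(Pow(Add(-76, Add(Add(1, Add(Rational(-35, 4), Mul(Rational(7, 4), Rational(-1, 6)))), 11)), -1), -1)) = Mul(-4699, Pow(Pow(Add(-76, Add(Add(1, Add(Rational(-35, 4), Rational(-7, 24))), 11)), -1), -1)) = Mul(-4699, Pow(Pow(Add(-76, Add(Add(1, Rational(-217, 24)), 11)), -1), -1)) = Mul(-4699, Pow(Pow(Add(-76, Add(Rational(-193, 24), 11)), -1), -1)) = Mul(-4699, Pow(Pow(Add(-76, Rational(71, 24)), -1), -1)) = Mul(-4699, Pow(Pow(Rational(-1753, 24), -1), -1)) = Mul(-4699, Pow(Rational(-24, 1753), -1)) = Mul(-4699, Rational(-1753, 24)) = Rational(8237347, 24)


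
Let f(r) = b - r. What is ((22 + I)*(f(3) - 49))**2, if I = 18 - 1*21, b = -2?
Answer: 1052676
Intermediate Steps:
f(r) = -2 - r
I = -3 (I = 18 - 21 = -3)
((22 + I)*(f(3) - 49))**2 = ((22 - 3)*((-2 - 1*3) - 49))**2 = (19*((-2 - 3) - 49))**2 = (19*(-5 - 49))**2 = (19*(-54))**2 = (-1026)**2 = 1052676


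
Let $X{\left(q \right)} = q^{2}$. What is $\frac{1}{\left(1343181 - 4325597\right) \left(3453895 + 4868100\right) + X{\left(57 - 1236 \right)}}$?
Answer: $- \frac{1}{24819649649879} \approx -4.0291 \cdot 10^{-14}$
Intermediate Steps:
$\frac{1}{\left(1343181 - 4325597\right) \left(3453895 + 4868100\right) + X{\left(57 - 1236 \right)}} = \frac{1}{\left(1343181 - 4325597\right) \left(3453895 + 4868100\right) + \left(57 - 1236\right)^{2}} = \frac{1}{\left(-2982416\right) 8321995 + \left(57 - 1236\right)^{2}} = \frac{1}{-24819651039920 + \left(-1179\right)^{2}} = \frac{1}{-24819651039920 + 1390041} = \frac{1}{-24819649649879} = - \frac{1}{24819649649879}$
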